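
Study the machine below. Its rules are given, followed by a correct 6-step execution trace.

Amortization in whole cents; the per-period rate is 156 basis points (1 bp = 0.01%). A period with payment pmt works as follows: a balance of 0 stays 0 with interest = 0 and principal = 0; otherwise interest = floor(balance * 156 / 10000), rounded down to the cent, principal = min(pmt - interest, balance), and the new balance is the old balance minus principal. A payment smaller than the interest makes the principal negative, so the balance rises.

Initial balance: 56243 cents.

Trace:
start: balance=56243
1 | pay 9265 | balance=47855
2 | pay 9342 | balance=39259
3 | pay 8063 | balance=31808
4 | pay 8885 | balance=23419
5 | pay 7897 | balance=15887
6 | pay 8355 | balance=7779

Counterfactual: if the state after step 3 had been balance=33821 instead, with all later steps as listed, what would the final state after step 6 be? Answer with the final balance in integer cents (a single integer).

state after step 3 := balance=33821
4 | pay 8885 | balance=25463
5 | pay 7897 | balance=17963
6 | pay 8355 | balance=9888

9888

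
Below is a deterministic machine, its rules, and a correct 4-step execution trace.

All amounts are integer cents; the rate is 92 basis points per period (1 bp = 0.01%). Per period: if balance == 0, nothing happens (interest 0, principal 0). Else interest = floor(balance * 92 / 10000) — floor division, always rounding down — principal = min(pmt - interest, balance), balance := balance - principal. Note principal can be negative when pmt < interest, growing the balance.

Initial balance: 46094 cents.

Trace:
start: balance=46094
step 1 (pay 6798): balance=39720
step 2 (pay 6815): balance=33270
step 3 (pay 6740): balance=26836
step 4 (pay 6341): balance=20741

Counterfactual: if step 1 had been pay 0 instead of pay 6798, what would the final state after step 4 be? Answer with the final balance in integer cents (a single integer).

27728

(re-executing from step 1 with the substitution; state before step 1: balance=46094)
step 1 (pay 0): balance=46518
step 2 (pay 6815): balance=40130
step 3 (pay 6740): balance=33759
step 4 (pay 6341): balance=27728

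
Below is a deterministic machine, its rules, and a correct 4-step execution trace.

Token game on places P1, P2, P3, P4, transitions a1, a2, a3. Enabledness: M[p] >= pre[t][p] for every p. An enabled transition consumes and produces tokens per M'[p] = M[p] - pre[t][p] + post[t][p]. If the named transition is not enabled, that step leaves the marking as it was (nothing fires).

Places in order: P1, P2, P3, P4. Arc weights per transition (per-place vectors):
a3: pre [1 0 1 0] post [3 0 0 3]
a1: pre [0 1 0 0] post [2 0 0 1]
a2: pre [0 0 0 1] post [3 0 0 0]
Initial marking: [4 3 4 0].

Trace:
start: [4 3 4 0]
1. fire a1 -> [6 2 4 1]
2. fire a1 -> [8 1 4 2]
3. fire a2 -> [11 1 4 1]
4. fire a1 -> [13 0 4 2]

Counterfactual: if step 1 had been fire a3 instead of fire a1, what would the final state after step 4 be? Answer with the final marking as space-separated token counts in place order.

(re-executing from step 1 with the substitution; state before step 1: [4 3 4 0])
1. fire a3 -> [6 3 3 3]
2. fire a1 -> [8 2 3 4]
3. fire a2 -> [11 2 3 3]
4. fire a1 -> [13 1 3 4]

13 1 3 4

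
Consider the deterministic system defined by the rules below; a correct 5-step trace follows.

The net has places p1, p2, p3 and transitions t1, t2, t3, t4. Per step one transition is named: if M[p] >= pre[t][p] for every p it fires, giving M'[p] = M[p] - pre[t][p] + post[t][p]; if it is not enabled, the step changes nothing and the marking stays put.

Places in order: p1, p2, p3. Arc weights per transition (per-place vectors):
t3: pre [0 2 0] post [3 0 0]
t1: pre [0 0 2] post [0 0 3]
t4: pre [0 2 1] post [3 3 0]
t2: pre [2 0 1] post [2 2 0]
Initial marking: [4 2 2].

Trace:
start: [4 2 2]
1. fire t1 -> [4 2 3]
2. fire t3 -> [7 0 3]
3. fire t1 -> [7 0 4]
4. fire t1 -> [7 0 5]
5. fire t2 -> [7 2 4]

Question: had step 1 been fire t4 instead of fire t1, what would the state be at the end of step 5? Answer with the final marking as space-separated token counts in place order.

(re-executing from step 1 with the substitution; state before step 1: [4 2 2])
1. fire t4 -> [7 3 1]
2. fire t3 -> [10 1 1]
3. fire t1 -> [10 1 1]
4. fire t1 -> [10 1 1]
5. fire t2 -> [10 3 0]

10 3 0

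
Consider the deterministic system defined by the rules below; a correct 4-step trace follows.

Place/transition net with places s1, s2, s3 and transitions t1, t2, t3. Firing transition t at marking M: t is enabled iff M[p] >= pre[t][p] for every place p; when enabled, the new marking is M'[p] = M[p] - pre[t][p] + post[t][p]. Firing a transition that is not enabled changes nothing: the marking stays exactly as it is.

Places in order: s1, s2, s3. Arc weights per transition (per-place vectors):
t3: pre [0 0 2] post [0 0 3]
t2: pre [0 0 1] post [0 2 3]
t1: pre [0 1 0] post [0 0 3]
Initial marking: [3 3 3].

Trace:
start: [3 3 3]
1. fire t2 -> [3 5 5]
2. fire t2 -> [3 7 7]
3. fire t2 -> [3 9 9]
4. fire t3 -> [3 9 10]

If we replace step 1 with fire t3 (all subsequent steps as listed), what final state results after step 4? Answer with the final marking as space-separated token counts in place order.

3 7 9

(re-executing from step 1 with the substitution; state before step 1: [3 3 3])
1. fire t3 -> [3 3 4]
2. fire t2 -> [3 5 6]
3. fire t2 -> [3 7 8]
4. fire t3 -> [3 7 9]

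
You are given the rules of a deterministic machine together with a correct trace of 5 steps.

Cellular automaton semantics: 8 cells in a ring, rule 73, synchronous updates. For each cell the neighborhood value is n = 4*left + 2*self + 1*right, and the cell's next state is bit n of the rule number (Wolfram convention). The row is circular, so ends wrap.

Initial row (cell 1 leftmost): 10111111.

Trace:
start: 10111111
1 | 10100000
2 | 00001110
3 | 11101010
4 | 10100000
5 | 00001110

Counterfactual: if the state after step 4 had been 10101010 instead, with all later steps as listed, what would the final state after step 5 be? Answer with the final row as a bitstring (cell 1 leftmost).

state after step 4 := 10101010
5 | 00000000

00000000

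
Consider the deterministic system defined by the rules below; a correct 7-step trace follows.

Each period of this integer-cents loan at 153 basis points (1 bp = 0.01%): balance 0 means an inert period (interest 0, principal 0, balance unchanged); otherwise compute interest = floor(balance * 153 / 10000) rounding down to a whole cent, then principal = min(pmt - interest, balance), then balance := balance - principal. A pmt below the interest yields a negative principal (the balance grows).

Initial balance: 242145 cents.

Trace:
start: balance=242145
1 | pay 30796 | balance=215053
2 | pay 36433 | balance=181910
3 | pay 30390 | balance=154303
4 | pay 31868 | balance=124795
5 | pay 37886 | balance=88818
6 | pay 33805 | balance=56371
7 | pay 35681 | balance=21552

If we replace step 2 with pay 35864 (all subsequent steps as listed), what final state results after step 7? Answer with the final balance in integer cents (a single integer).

(re-executing from step 2 with the substitution; state before step 2: balance=215053)
2 | pay 35864 | balance=182479
3 | pay 30390 | balance=154880
4 | pay 31868 | balance=125381
5 | pay 37886 | balance=89413
6 | pay 33805 | balance=56976
7 | pay 35681 | balance=22166

22166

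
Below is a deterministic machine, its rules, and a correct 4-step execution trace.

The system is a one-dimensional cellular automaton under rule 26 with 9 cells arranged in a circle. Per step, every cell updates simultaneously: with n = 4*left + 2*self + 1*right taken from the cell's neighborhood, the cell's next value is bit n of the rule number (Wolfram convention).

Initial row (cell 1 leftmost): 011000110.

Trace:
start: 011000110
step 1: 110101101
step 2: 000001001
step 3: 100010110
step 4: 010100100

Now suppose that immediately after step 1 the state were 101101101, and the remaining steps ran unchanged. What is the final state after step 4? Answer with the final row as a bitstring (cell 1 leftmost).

state after step 1 := 101101101
step 2: 001001001
step 3: 110110110
step 4: 100100100

100100100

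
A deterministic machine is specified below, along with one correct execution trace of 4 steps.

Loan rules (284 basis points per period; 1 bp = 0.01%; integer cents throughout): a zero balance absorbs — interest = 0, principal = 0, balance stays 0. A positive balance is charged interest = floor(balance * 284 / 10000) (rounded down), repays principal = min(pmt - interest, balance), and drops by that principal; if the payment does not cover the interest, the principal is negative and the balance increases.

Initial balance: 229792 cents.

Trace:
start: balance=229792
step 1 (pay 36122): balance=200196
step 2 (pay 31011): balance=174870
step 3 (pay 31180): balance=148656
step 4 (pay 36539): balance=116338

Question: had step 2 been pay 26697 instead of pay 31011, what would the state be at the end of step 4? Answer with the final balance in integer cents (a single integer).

120900

(re-executing from step 2 with the substitution; state before step 2: balance=200196)
step 2 (pay 26697): balance=179184
step 3 (pay 31180): balance=153092
step 4 (pay 36539): balance=120900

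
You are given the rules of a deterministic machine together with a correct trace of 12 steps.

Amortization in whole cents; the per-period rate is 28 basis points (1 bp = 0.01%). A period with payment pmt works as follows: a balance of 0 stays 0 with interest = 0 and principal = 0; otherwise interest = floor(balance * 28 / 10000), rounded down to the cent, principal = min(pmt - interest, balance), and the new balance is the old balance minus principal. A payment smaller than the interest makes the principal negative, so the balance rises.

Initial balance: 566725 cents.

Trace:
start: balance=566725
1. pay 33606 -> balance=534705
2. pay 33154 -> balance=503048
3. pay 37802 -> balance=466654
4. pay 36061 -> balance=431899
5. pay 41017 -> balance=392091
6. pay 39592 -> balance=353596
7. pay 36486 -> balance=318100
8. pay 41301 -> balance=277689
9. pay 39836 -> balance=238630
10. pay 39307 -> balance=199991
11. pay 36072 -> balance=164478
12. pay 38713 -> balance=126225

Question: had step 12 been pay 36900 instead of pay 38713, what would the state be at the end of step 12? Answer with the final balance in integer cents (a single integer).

128038

(re-executing from step 12 with the substitution; state before step 12: balance=164478)
12. pay 36900 -> balance=128038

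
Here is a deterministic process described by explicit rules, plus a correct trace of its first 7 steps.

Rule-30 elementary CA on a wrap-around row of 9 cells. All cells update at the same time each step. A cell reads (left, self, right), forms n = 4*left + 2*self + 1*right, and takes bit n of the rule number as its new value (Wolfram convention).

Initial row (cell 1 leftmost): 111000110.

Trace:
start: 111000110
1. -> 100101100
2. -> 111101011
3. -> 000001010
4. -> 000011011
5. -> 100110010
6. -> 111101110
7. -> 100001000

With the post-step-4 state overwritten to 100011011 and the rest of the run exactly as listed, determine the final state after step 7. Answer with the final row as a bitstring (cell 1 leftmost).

000101000

state after step 4 := 100011011
5. -> 010110010
6. -> 110101111
7. -> 000101000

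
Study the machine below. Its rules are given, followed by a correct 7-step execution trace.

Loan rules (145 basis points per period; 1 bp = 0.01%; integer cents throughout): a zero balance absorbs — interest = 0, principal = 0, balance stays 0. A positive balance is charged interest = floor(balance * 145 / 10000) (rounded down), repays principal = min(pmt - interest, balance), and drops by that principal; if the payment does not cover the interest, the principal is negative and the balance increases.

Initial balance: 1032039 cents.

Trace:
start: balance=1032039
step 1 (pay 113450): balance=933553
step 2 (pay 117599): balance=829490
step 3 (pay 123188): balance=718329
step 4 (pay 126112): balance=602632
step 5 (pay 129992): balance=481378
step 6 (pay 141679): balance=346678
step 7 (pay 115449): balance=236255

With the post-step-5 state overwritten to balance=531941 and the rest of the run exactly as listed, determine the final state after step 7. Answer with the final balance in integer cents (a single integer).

288296

state after step 5 := balance=531941
step 6 (pay 141679): balance=397975
step 7 (pay 115449): balance=288296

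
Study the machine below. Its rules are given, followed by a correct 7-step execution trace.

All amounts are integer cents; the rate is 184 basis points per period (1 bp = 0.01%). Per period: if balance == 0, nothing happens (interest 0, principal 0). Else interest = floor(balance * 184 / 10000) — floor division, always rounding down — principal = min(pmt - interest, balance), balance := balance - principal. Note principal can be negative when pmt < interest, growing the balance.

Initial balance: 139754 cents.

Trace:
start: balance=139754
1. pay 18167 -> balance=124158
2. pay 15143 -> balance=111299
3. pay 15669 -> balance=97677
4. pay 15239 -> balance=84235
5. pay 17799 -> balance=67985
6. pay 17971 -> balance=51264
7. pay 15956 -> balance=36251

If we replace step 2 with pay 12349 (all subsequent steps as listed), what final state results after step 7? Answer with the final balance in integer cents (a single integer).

(re-executing from step 2 with the substitution; state before step 2: balance=124158)
2. pay 12349 -> balance=114093
3. pay 15669 -> balance=100523
4. pay 15239 -> balance=87133
5. pay 17799 -> balance=70937
6. pay 17971 -> balance=54271
7. pay 15956 -> balance=39313

39313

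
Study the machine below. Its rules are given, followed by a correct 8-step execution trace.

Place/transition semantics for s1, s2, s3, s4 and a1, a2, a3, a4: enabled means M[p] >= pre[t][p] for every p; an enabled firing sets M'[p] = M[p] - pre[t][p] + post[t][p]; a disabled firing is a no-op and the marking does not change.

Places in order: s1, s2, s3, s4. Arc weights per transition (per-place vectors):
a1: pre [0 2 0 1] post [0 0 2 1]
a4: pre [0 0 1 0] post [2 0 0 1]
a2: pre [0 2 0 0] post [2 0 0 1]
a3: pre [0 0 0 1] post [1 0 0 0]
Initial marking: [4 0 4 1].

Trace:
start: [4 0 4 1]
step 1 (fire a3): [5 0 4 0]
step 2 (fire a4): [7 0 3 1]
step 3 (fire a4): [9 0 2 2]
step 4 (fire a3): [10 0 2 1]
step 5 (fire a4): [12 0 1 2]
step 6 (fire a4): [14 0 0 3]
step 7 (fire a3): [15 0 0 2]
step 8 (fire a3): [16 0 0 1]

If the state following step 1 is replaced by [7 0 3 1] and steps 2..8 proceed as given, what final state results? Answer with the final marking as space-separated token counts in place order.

state after step 1 := [7 0 3 1]
step 2 (fire a4): [9 0 2 2]
step 3 (fire a4): [11 0 1 3]
step 4 (fire a3): [12 0 1 2]
step 5 (fire a4): [14 0 0 3]
step 6 (fire a4): [14 0 0 3]
step 7 (fire a3): [15 0 0 2]
step 8 (fire a3): [16 0 0 1]

16 0 0 1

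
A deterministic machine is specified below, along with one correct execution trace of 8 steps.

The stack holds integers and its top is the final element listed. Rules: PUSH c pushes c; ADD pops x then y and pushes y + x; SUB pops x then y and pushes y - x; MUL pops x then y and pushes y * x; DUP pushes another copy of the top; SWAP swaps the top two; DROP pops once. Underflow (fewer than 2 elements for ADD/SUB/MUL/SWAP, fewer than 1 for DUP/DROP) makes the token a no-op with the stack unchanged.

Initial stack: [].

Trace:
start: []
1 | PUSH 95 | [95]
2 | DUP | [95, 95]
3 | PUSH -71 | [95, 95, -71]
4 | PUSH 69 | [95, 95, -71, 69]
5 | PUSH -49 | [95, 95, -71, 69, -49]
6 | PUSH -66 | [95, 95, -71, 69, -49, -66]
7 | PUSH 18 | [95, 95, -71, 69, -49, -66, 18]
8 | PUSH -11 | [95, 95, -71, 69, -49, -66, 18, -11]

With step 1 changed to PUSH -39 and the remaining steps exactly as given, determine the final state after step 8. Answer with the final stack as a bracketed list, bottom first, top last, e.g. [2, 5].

[-39, -39, -71, 69, -49, -66, 18, -11]

(re-executing from step 1 with the substitution; state before step 1: [])
1 | PUSH -39 | [-39]
2 | DUP | [-39, -39]
3 | PUSH -71 | [-39, -39, -71]
4 | PUSH 69 | [-39, -39, -71, 69]
5 | PUSH -49 | [-39, -39, -71, 69, -49]
6 | PUSH -66 | [-39, -39, -71, 69, -49, -66]
7 | PUSH 18 | [-39, -39, -71, 69, -49, -66, 18]
8 | PUSH -11 | [-39, -39, -71, 69, -49, -66, 18, -11]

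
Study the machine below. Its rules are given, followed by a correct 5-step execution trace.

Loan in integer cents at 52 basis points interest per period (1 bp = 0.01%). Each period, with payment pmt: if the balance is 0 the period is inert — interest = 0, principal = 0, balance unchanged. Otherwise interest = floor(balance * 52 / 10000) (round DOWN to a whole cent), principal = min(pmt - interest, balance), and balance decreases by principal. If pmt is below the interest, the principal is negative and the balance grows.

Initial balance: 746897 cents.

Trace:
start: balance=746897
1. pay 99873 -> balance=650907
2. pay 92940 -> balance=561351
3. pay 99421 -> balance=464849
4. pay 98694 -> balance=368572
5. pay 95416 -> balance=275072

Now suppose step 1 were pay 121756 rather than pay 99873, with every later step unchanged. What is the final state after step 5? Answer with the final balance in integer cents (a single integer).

(re-executing from step 1 with the substitution; state before step 1: balance=746897)
1. pay 121756 -> balance=629024
2. pay 92940 -> balance=539354
3. pay 99421 -> balance=442737
4. pay 98694 -> balance=346345
5. pay 95416 -> balance=252729

252729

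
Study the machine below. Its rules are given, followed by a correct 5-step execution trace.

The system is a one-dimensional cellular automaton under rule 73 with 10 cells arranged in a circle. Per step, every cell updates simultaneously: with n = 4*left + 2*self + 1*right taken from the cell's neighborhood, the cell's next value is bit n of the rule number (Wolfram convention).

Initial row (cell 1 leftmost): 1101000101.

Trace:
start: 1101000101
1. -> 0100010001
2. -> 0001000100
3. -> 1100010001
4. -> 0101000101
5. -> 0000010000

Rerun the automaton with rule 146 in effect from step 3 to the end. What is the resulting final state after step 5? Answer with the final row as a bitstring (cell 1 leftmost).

(re-executing steps 3..5 under rule 146; state before step 3: 0001000100)
3. -> 0010101010
4. -> 0100000001
5. -> 0010000010

0010000010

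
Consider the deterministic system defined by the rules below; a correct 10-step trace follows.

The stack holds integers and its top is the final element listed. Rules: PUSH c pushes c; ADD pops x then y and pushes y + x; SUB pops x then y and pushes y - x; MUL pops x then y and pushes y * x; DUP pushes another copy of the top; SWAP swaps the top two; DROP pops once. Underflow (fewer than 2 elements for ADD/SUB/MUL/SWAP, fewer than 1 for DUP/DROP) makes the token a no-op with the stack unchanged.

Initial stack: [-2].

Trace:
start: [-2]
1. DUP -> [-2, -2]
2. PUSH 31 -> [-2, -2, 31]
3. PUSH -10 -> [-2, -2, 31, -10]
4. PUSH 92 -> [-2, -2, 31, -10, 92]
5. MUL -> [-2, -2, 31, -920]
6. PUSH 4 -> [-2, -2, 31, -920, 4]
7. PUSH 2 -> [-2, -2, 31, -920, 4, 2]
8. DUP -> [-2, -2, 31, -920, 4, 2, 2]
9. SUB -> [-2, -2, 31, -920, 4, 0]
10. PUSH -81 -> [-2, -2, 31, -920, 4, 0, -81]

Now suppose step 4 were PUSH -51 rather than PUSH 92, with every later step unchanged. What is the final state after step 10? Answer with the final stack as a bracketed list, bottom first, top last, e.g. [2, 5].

(re-executing from step 4 with the substitution; state before step 4: [-2, -2, 31, -10])
4. PUSH -51 -> [-2, -2, 31, -10, -51]
5. MUL -> [-2, -2, 31, 510]
6. PUSH 4 -> [-2, -2, 31, 510, 4]
7. PUSH 2 -> [-2, -2, 31, 510, 4, 2]
8. DUP -> [-2, -2, 31, 510, 4, 2, 2]
9. SUB -> [-2, -2, 31, 510, 4, 0]
10. PUSH -81 -> [-2, -2, 31, 510, 4, 0, -81]

[-2, -2, 31, 510, 4, 0, -81]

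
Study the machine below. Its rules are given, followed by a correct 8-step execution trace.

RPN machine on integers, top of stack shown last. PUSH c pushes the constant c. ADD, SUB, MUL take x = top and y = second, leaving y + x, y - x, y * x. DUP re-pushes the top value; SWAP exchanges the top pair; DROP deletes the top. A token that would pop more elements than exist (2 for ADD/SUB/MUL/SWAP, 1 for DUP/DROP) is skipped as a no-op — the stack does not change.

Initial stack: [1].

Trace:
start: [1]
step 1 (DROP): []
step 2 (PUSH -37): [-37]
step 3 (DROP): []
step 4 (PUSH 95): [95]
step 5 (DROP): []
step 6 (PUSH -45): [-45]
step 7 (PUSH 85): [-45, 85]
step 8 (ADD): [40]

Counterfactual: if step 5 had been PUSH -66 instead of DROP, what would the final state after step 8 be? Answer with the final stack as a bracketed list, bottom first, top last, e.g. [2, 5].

[95, -66, 40]

(re-executing from step 5 with the substitution; state before step 5: [95])
step 5 (PUSH -66): [95, -66]
step 6 (PUSH -45): [95, -66, -45]
step 7 (PUSH 85): [95, -66, -45, 85]
step 8 (ADD): [95, -66, 40]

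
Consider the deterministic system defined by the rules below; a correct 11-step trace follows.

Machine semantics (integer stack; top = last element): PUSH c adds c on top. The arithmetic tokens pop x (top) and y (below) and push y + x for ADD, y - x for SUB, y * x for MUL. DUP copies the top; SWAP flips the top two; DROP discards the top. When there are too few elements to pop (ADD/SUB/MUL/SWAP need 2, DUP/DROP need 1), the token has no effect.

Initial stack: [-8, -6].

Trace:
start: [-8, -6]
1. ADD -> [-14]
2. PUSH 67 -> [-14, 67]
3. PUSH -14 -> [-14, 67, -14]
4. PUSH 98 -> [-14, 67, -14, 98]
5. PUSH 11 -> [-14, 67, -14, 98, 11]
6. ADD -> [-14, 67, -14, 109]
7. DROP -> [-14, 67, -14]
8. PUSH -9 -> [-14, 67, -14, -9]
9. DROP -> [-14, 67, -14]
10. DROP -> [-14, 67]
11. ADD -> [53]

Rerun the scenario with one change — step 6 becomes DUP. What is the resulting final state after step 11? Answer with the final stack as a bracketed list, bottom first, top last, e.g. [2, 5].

(re-executing from step 6 with the substitution; state before step 6: [-14, 67, -14, 98, 11])
6. DUP -> [-14, 67, -14, 98, 11, 11]
7. DROP -> [-14, 67, -14, 98, 11]
8. PUSH -9 -> [-14, 67, -14, 98, 11, -9]
9. DROP -> [-14, 67, -14, 98, 11]
10. DROP -> [-14, 67, -14, 98]
11. ADD -> [-14, 67, 84]

[-14, 67, 84]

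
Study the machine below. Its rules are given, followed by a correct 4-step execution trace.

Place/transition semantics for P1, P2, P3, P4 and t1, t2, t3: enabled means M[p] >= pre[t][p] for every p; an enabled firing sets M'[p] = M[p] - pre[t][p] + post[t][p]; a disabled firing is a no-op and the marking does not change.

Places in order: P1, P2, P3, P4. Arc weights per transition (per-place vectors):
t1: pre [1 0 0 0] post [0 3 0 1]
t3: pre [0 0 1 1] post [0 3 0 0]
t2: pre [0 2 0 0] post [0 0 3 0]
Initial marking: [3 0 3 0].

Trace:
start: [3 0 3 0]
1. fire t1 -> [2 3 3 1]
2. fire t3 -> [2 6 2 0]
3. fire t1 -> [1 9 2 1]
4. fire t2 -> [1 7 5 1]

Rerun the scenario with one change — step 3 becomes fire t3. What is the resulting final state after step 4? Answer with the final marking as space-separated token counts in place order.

(re-executing from step 3 with the substitution; state before step 3: [2 6 2 0])
3. fire t3 -> [2 6 2 0]
4. fire t2 -> [2 4 5 0]

2 4 5 0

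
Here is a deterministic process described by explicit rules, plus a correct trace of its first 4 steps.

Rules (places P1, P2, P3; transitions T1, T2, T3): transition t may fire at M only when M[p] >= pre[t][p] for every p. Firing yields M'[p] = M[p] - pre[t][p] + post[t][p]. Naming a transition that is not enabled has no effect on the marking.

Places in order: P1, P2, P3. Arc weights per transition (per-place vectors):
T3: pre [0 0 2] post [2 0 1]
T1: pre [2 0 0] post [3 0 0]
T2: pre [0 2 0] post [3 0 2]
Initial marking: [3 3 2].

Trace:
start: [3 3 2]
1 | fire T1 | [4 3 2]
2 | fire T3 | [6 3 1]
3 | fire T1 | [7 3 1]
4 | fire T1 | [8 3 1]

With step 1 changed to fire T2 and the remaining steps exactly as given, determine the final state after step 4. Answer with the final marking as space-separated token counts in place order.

(re-executing from step 1 with the substitution; state before step 1: [3 3 2])
1 | fire T2 | [6 1 4]
2 | fire T3 | [8 1 3]
3 | fire T1 | [9 1 3]
4 | fire T1 | [10 1 3]

10 1 3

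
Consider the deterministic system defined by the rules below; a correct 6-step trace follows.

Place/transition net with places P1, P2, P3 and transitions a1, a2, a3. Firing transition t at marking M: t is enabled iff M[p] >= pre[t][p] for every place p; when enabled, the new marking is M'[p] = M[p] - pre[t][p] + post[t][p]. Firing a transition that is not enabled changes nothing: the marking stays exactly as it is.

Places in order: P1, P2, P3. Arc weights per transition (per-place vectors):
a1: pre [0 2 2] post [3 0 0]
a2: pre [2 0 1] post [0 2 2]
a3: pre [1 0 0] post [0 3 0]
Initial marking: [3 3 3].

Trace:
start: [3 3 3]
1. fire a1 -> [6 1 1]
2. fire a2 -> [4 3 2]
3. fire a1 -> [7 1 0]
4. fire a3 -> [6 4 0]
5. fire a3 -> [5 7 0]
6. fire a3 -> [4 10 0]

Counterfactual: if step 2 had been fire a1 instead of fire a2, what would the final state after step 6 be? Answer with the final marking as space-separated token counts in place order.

3 10 1

(re-executing from step 2 with the substitution; state before step 2: [6 1 1])
2. fire a1 -> [6 1 1]
3. fire a1 -> [6 1 1]
4. fire a3 -> [5 4 1]
5. fire a3 -> [4 7 1]
6. fire a3 -> [3 10 1]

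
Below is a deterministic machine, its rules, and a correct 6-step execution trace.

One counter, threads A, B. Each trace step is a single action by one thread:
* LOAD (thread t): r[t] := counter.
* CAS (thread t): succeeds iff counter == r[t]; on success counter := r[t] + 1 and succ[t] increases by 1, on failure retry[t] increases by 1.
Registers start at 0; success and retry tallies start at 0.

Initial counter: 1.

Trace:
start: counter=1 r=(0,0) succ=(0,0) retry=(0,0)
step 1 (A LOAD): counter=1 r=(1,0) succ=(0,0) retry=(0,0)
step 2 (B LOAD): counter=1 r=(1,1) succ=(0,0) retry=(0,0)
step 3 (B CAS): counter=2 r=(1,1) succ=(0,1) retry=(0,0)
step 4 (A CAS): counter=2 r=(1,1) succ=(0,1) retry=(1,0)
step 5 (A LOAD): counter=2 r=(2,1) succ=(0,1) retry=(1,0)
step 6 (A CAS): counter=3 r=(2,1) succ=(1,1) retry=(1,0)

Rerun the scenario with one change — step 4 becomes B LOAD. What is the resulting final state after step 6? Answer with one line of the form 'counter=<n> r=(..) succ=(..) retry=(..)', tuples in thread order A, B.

counter=3 r=(2,2) succ=(1,1) retry=(0,0)

(re-executing from step 4 with the substitution; state before step 4: counter=2 r=(1,1) succ=(0,1) retry=(0,0))
step 4 (B LOAD): counter=2 r=(1,2) succ=(0,1) retry=(0,0)
step 5 (A LOAD): counter=2 r=(2,2) succ=(0,1) retry=(0,0)
step 6 (A CAS): counter=3 r=(2,2) succ=(1,1) retry=(0,0)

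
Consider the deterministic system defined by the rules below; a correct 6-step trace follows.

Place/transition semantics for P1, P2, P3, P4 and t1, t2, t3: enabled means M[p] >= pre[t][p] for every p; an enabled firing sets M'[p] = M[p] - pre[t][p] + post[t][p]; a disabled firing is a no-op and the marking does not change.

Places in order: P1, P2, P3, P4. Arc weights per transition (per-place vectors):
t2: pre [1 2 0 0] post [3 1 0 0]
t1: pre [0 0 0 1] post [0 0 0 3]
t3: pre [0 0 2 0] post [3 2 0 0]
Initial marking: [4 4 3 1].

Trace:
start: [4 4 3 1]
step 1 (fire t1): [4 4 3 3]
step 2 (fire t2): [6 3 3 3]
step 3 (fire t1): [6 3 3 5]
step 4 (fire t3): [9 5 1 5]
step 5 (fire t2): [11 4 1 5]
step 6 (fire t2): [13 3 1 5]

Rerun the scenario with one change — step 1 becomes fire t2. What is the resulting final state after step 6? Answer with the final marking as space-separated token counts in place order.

15 2 1 3

(re-executing from step 1 with the substitution; state before step 1: [4 4 3 1])
step 1 (fire t2): [6 3 3 1]
step 2 (fire t2): [8 2 3 1]
step 3 (fire t1): [8 2 3 3]
step 4 (fire t3): [11 4 1 3]
step 5 (fire t2): [13 3 1 3]
step 6 (fire t2): [15 2 1 3]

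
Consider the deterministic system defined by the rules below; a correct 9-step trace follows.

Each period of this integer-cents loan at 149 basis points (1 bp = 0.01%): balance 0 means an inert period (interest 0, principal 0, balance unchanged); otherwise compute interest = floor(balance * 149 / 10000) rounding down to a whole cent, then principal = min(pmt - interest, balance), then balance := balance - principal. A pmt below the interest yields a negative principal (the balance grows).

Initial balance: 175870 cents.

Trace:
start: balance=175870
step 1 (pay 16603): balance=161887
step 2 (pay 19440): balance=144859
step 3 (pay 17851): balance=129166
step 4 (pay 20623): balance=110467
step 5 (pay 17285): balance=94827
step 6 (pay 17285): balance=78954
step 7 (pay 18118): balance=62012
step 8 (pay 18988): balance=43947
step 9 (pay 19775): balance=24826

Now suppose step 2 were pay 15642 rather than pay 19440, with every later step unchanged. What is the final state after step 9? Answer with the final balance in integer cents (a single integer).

(re-executing from step 2 with the substitution; state before step 2: balance=161887)
step 2 (pay 15642): balance=148657
step 3 (pay 17851): balance=133020
step 4 (pay 20623): balance=114378
step 5 (pay 17285): balance=98797
step 6 (pay 17285): balance=82984
step 7 (pay 18118): balance=66102
step 8 (pay 18988): balance=48098
step 9 (pay 19775): balance=29039

29039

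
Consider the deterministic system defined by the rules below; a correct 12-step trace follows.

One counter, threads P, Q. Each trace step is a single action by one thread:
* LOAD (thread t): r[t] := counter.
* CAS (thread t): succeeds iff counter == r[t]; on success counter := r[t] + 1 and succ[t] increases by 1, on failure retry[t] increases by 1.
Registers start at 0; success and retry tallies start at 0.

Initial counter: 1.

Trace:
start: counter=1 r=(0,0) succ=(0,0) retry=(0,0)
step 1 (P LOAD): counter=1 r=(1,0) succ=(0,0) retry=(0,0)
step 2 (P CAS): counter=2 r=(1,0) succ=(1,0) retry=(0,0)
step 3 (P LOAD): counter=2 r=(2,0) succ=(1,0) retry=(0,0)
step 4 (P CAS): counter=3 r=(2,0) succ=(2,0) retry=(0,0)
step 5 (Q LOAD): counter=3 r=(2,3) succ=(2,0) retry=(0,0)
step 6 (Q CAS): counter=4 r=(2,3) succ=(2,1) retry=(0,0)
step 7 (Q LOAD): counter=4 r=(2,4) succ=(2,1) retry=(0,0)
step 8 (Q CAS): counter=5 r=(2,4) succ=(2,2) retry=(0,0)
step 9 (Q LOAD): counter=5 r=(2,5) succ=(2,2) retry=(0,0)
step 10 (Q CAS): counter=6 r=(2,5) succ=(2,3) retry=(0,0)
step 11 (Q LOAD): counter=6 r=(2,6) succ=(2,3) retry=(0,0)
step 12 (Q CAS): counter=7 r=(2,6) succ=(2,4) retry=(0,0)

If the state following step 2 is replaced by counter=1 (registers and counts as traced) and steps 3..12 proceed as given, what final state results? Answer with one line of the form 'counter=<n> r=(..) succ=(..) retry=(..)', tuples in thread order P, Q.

counter=6 r=(1,5) succ=(2,4) retry=(0,0)

state after step 2 := counter=1 r=(1,0) succ=(1,0) retry=(0,0)
step 3 (P LOAD): counter=1 r=(1,0) succ=(1,0) retry=(0,0)
step 4 (P CAS): counter=2 r=(1,0) succ=(2,0) retry=(0,0)
step 5 (Q LOAD): counter=2 r=(1,2) succ=(2,0) retry=(0,0)
step 6 (Q CAS): counter=3 r=(1,2) succ=(2,1) retry=(0,0)
step 7 (Q LOAD): counter=3 r=(1,3) succ=(2,1) retry=(0,0)
step 8 (Q CAS): counter=4 r=(1,3) succ=(2,2) retry=(0,0)
step 9 (Q LOAD): counter=4 r=(1,4) succ=(2,2) retry=(0,0)
step 10 (Q CAS): counter=5 r=(1,4) succ=(2,3) retry=(0,0)
step 11 (Q LOAD): counter=5 r=(1,5) succ=(2,3) retry=(0,0)
step 12 (Q CAS): counter=6 r=(1,5) succ=(2,4) retry=(0,0)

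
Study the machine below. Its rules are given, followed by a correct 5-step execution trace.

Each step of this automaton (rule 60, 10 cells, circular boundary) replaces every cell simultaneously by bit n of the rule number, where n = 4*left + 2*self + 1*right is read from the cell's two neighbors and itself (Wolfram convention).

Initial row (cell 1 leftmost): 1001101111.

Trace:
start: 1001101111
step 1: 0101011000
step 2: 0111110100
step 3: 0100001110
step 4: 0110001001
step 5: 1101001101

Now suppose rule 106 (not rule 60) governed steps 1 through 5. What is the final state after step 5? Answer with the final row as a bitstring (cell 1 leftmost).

1101001011

(re-executing steps 1..5 under rule 106; state before step 1: 1001101111)
step 1: 1011111000
step 2: 0110001001
step 3: 1110010010
step 4: 1010100101
step 5: 1101001011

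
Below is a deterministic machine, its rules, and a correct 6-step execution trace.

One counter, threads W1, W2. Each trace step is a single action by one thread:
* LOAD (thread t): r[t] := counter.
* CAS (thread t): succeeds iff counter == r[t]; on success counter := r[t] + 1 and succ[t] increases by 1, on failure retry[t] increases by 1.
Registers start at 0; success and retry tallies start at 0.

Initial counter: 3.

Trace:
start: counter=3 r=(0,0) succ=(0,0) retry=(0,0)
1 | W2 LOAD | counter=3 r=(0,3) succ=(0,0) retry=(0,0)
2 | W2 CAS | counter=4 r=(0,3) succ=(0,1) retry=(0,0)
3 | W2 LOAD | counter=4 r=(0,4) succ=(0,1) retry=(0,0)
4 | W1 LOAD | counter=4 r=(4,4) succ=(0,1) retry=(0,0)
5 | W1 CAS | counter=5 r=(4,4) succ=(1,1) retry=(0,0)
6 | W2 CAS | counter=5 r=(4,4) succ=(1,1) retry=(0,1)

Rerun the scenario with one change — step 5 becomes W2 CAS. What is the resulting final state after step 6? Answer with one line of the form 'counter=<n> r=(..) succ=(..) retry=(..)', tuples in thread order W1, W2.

(re-executing from step 5 with the substitution; state before step 5: counter=4 r=(4,4) succ=(0,1) retry=(0,0))
5 | W2 CAS | counter=5 r=(4,4) succ=(0,2) retry=(0,0)
6 | W2 CAS | counter=5 r=(4,4) succ=(0,2) retry=(0,1)

counter=5 r=(4,4) succ=(0,2) retry=(0,1)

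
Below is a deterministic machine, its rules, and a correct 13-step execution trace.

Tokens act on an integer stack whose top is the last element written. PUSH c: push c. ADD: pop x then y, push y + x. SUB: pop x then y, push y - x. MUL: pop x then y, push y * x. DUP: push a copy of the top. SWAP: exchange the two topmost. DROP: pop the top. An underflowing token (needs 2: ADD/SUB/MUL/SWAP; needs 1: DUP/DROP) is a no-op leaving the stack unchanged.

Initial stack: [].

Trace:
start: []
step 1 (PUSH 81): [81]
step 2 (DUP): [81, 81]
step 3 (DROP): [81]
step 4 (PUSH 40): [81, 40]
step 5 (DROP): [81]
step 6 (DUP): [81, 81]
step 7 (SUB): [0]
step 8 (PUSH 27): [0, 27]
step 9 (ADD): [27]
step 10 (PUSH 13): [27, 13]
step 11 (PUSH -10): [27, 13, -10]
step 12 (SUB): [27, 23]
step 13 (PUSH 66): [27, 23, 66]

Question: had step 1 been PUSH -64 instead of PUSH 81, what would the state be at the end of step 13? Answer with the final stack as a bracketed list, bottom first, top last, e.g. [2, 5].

[27, 23, 66]

(re-executing from step 1 with the substitution; state before step 1: [])
step 1 (PUSH -64): [-64]
step 2 (DUP): [-64, -64]
step 3 (DROP): [-64]
step 4 (PUSH 40): [-64, 40]
step 5 (DROP): [-64]
step 6 (DUP): [-64, -64]
step 7 (SUB): [0]
step 8 (PUSH 27): [0, 27]
step 9 (ADD): [27]
step 10 (PUSH 13): [27, 13]
step 11 (PUSH -10): [27, 13, -10]
step 12 (SUB): [27, 23]
step 13 (PUSH 66): [27, 23, 66]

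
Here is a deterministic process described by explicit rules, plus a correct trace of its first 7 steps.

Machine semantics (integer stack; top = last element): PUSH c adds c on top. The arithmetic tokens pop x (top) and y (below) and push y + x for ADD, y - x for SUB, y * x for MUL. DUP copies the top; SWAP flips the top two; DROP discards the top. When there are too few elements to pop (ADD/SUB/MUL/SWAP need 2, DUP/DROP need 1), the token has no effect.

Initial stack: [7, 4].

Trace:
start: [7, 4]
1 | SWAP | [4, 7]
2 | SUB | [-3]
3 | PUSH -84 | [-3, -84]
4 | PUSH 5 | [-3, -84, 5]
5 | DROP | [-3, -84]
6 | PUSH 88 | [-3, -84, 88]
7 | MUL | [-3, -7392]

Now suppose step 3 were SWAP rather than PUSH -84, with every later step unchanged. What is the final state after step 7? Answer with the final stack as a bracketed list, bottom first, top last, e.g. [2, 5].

[-264]

(re-executing from step 3 with the substitution; state before step 3: [-3])
3 | SWAP | [-3]
4 | PUSH 5 | [-3, 5]
5 | DROP | [-3]
6 | PUSH 88 | [-3, 88]
7 | MUL | [-264]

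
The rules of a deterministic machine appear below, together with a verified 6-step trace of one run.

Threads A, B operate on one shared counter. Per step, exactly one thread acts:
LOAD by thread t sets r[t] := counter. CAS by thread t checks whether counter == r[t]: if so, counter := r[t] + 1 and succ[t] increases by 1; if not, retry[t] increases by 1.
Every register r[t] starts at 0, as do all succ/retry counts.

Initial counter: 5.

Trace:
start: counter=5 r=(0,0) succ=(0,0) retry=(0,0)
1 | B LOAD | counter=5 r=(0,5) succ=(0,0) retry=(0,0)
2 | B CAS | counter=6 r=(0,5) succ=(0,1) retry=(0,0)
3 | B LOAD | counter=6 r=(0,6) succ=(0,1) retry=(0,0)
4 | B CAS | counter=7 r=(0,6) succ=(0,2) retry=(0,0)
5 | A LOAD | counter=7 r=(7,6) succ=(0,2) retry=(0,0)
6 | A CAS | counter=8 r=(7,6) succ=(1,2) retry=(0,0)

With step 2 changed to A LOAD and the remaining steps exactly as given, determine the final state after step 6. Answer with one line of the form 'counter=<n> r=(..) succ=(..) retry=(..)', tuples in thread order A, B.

counter=7 r=(6,5) succ=(1,1) retry=(0,0)

(re-executing from step 2 with the substitution; state before step 2: counter=5 r=(0,5) succ=(0,0) retry=(0,0))
2 | A LOAD | counter=5 r=(5,5) succ=(0,0) retry=(0,0)
3 | B LOAD | counter=5 r=(5,5) succ=(0,0) retry=(0,0)
4 | B CAS | counter=6 r=(5,5) succ=(0,1) retry=(0,0)
5 | A LOAD | counter=6 r=(6,5) succ=(0,1) retry=(0,0)
6 | A CAS | counter=7 r=(6,5) succ=(1,1) retry=(0,0)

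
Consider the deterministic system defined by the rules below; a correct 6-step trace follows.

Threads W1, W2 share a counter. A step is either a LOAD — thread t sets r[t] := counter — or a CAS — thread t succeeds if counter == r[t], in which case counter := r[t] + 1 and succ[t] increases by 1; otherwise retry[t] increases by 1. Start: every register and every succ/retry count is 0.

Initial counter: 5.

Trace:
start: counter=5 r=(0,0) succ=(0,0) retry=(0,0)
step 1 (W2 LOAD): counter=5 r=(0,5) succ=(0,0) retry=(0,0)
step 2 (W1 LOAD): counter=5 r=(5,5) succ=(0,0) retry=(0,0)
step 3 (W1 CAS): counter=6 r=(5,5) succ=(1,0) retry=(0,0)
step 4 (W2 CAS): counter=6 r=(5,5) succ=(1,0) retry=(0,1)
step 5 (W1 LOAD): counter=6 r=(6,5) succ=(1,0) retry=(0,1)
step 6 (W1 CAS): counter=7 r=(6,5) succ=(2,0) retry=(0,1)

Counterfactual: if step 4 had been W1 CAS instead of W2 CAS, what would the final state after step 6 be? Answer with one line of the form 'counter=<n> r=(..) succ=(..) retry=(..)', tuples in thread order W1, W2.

counter=7 r=(6,5) succ=(2,0) retry=(1,0)

(re-executing from step 4 with the substitution; state before step 4: counter=6 r=(5,5) succ=(1,0) retry=(0,0))
step 4 (W1 CAS): counter=6 r=(5,5) succ=(1,0) retry=(1,0)
step 5 (W1 LOAD): counter=6 r=(6,5) succ=(1,0) retry=(1,0)
step 6 (W1 CAS): counter=7 r=(6,5) succ=(2,0) retry=(1,0)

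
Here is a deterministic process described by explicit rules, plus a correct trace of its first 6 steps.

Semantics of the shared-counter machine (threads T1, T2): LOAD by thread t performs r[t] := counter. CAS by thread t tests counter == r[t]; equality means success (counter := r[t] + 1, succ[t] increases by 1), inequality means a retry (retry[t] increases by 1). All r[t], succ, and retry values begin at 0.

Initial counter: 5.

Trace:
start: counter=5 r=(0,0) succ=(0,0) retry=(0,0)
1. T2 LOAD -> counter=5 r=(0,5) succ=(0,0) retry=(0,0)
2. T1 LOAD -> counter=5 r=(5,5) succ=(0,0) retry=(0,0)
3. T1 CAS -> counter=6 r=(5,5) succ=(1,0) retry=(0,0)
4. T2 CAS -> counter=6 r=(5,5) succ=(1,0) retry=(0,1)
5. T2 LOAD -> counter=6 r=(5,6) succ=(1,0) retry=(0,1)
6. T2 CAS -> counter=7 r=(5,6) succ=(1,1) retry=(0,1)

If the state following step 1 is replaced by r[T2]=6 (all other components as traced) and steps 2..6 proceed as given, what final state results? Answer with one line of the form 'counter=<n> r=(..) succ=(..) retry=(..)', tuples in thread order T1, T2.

state after step 1 := counter=5 r=(0,6) succ=(0,0) retry=(0,0)
2. T1 LOAD -> counter=5 r=(5,6) succ=(0,0) retry=(0,0)
3. T1 CAS -> counter=6 r=(5,6) succ=(1,0) retry=(0,0)
4. T2 CAS -> counter=7 r=(5,6) succ=(1,1) retry=(0,0)
5. T2 LOAD -> counter=7 r=(5,7) succ=(1,1) retry=(0,0)
6. T2 CAS -> counter=8 r=(5,7) succ=(1,2) retry=(0,0)

counter=8 r=(5,7) succ=(1,2) retry=(0,0)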